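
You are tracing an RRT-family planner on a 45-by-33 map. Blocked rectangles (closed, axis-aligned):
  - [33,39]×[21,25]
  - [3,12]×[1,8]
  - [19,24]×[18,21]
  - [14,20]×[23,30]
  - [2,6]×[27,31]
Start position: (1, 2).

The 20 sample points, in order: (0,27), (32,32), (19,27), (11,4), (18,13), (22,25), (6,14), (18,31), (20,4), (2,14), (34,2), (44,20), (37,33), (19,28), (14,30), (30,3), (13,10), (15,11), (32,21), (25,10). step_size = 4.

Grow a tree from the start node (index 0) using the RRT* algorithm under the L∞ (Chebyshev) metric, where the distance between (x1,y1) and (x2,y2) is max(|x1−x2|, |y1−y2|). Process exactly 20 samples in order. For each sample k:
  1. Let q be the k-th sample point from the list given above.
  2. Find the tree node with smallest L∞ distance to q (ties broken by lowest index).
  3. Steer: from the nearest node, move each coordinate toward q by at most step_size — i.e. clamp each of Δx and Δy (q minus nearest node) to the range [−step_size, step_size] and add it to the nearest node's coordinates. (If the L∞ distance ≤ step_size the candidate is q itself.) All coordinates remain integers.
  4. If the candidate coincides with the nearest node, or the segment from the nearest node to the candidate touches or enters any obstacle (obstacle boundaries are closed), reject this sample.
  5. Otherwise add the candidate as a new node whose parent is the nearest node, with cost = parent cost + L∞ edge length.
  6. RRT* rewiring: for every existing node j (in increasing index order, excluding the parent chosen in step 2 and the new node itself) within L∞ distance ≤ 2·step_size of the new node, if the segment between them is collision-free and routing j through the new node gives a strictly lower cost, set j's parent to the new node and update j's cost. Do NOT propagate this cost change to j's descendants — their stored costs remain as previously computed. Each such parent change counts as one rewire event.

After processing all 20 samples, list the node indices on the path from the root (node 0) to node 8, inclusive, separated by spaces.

Path: 0 1 2 8

1. q=(0,27) nearest=0 d=25 new=(0,6) → add node 1 parent=0 cost=4
2. q=(32,32) nearest=0 d=31 new=(5,6) → blocked by [3,12]×[1,8], reject
3. q=(19,27) nearest=1 d=21 new=(4,10) → add node 2 parent=1 cost=8
4. q=(11,4) nearest=2 d=7 new=(8,6) → blocked by [3,12]×[1,8], reject
5. q=(18,13) nearest=2 d=14 new=(8,13) → add node 3 parent=2 cost=12
6. q=(22,25) nearest=3 d=14 new=(12,17) → add node 4 parent=3 cost=16
7. q=(6,14) nearest=3 d=2 new=(6,14) → add node 5 parent=3 cost=14
8. q=(18,31) nearest=4 d=14 new=(16,21) → add node 6 parent=4 cost=20
9. q=(20,4) nearest=3 d=12 new=(12,9) → add node 7 parent=3 cost=16
10. q=(2,14) nearest=2 d=4 new=(2,14) → add node 8 parent=2 cost=12
11. q=(34,2) nearest=6 d=19 new=(20,17) → blocked by [19,24]×[18,21], reject
12. q=(44,20) nearest=6 d=28 new=(20,20) → blocked by [19,24]×[18,21], reject
13. q=(37,33) nearest=6 d=21 new=(20,25) → blocked by [14,20]×[23,30], reject
14. q=(19,28) nearest=6 d=7 new=(19,25) → blocked by [14,20]×[23,30], reject
15. q=(14,30) nearest=6 d=9 new=(14,25) → blocked by [14,20]×[23,30], reject
16. q=(30,3) nearest=4 d=18 new=(16,13) → add node 9 parent=4 cost=20
17. q=(13,10) nearest=7 d=1 new=(13,10) → add node 10 parent=7 cost=17
18. q=(15,11) nearest=9 d=2 new=(15,11) → add node 11 parent=9 cost=22
19. q=(32,21) nearest=6 d=16 new=(20,21) → blocked by [19,24]×[18,21], reject
20. q=(25,10) nearest=9 d=9 new=(20,10) → add node 12 parent=9 cost=24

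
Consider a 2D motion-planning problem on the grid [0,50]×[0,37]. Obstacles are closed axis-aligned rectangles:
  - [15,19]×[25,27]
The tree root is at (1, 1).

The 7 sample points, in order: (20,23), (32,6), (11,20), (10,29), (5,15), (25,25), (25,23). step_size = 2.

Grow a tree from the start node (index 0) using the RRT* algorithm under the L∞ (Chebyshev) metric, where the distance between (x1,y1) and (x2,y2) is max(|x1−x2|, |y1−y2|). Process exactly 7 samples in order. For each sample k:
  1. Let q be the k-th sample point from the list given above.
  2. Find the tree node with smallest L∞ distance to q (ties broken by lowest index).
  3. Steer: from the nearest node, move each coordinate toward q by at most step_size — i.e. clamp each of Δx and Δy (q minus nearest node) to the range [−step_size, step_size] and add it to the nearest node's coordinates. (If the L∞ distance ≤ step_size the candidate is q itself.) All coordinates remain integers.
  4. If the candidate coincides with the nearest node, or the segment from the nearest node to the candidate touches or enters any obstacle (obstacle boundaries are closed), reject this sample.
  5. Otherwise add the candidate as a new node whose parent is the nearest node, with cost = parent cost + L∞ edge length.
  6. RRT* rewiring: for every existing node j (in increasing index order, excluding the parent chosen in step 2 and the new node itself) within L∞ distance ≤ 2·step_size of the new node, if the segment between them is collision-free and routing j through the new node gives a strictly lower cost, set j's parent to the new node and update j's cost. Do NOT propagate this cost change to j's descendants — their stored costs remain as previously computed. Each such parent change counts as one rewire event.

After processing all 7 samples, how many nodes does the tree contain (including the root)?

1. q=(20,23) nearest=0 d=22 new=(3,3) → add node 1 parent=0 cost=2
2. q=(32,6) nearest=1 d=29 new=(5,5) → add node 2 parent=1 cost=4
3. q=(11,20) nearest=2 d=15 new=(7,7) → add node 3 parent=2 cost=6
4. q=(10,29) nearest=3 d=22 new=(9,9) → add node 4 parent=3 cost=8
5. q=(5,15) nearest=4 d=6 new=(7,11) → add node 5 parent=4 cost=10
6. q=(25,25) nearest=4 d=16 new=(11,11) → add node 6 parent=4 cost=10
7. q=(25,23) nearest=6 d=14 new=(13,13) → add node 7 parent=6 cost=12

Node count: 8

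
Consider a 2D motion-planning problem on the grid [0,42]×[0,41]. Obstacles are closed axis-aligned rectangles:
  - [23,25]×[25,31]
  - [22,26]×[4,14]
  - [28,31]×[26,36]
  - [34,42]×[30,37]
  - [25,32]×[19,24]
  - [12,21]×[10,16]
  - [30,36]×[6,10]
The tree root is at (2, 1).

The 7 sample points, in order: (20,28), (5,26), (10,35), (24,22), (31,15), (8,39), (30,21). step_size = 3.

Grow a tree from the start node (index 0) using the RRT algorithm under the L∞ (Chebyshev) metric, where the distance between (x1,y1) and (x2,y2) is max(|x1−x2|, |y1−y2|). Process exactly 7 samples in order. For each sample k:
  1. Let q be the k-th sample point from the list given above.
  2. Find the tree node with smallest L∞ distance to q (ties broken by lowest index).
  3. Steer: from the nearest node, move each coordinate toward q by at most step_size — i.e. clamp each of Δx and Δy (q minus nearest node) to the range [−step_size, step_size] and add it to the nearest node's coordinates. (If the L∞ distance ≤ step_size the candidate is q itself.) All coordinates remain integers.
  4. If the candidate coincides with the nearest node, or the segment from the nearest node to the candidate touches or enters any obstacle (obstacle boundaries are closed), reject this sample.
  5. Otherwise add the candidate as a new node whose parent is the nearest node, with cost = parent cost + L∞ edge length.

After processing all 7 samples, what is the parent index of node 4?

Parent of node 4: 3

1. q=(20,28) nearest=0 d=27 new=(5,4) → add node 1 parent=0 cost=3
2. q=(5,26) nearest=1 d=22 new=(5,7) → add node 2 parent=1 cost=6
3. q=(10,35) nearest=2 d=28 new=(8,10) → add node 3 parent=2 cost=9
4. q=(24,22) nearest=3 d=16 new=(11,13) → add node 4 parent=3 cost=12
5. q=(31,15) nearest=4 d=20 new=(14,15) → blocked by [12,21]×[10,16], reject
6. q=(8,39) nearest=4 d=26 new=(8,16) → add node 5 parent=4 cost=15
7. q=(30,21) nearest=4 d=19 new=(14,16) → blocked by [12,21]×[10,16], reject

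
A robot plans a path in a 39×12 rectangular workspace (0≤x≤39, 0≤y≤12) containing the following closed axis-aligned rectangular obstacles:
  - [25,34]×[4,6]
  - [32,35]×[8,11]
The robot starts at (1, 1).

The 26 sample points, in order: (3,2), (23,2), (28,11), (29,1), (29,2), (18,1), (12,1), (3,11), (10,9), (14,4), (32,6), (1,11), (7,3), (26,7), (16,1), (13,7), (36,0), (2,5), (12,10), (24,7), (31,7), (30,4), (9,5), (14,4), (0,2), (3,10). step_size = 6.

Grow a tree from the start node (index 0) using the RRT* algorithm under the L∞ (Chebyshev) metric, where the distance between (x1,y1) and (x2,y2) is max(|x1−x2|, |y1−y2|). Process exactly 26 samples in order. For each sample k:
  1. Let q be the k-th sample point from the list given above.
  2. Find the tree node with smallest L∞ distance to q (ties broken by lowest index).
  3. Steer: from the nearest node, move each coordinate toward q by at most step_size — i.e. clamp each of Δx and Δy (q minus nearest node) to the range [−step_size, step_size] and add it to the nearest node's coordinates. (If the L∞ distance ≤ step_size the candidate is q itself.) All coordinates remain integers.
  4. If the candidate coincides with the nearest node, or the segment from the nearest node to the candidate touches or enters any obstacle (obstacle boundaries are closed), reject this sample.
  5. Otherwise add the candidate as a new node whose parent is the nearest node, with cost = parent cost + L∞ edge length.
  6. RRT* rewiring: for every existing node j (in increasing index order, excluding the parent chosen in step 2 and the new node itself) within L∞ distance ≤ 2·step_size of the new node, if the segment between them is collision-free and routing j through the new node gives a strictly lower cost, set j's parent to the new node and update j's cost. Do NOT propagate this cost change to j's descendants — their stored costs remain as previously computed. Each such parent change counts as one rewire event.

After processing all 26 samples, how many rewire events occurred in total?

Rewire events: 10

1. q=(3,2) nearest=0 d=2 new=(3,2) → add node 1 parent=0 cost=2
2. q=(23,2) nearest=1 d=20 new=(9,2) → add node 2 parent=1 cost=8
3. q=(28,11) nearest=2 d=19 new=(15,8) → add node 3 parent=2 cost=14
4. q=(29,1) nearest=3 d=14 new=(21,2) → add node 4 parent=3 cost=20
5. q=(29,2) nearest=4 d=8 new=(27,2) → add node 5 parent=4 cost=26
6. q=(18,1) nearest=4 d=3 new=(18,1) → add node 6 parent=4 cost=23
7. q=(12,1) nearest=2 d=3 new=(12,1) → add node 7 parent=2 cost=11; rewire 6→7 (17<23)
8. q=(3,11) nearest=1 d=9 new=(3,8) → add node 8 parent=1 cost=8
9. q=(10,9) nearest=3 d=5 new=(10,9) → add node 9 parent=3 cost=19
10. q=(14,4) nearest=7 d=3 new=(14,4) → add node 10 parent=7 cost=14
11. q=(32,6) nearest=5 d=5 new=(32,6) → blocked by [25,34]×[4,6], reject
12. q=(1,11) nearest=8 d=3 new=(1,11) → add node 11 parent=8 cost=11
13. q=(7,3) nearest=2 d=2 new=(7,3) → add node 12 parent=2 cost=10; rewire 9→12 (16<19)
14. q=(26,7) nearest=4 d=5 new=(26,7) → blocked by [25,34]×[4,6], reject
15. q=(16,1) nearest=6 d=2 new=(16,1) → add node 13 parent=6 cost=19
16. q=(13,7) nearest=3 d=2 new=(13,7) → add node 14 parent=3 cost=16
17. q=(36,0) nearest=5 d=9 new=(33,0) → add node 15 parent=5 cost=32
18. q=(2,5) nearest=1 d=3 new=(2,5) → add node 16 parent=1 cost=5; rewire 9→16 (13<16)
19. q=(12,10) nearest=9 d=2 new=(12,10) → add node 17 parent=9 cost=15
20. q=(24,7) nearest=4 d=5 new=(24,7) → add node 18 parent=4 cost=25
21. q=(31,7) nearest=5 d=5 new=(31,7) → blocked by [25,34]×[4,6], reject
22. q=(30,4) nearest=5 d=3 new=(30,4) → blocked by [25,34]×[4,6], reject
23. q=(9,5) nearest=12 d=2 new=(9,5) → add node 19 parent=12 cost=12
24. q=(14,4) nearest=10 d=0 → coincident, reject
25. q=(0,2) nearest=0 d=1 new=(0,2) → add node 20 parent=0 cost=1; rewire 8→20 (7<8); rewire 9→20 (11<13); rewire 11→20 (10<11); rewire 12→20 (8<10); rewire 16→20 (4<5); rewire 17→20 (13<15); rewire 19→20 (10<12)
26. q=(3,10) nearest=8 d=2 new=(3,10) → add node 21 parent=8 cost=9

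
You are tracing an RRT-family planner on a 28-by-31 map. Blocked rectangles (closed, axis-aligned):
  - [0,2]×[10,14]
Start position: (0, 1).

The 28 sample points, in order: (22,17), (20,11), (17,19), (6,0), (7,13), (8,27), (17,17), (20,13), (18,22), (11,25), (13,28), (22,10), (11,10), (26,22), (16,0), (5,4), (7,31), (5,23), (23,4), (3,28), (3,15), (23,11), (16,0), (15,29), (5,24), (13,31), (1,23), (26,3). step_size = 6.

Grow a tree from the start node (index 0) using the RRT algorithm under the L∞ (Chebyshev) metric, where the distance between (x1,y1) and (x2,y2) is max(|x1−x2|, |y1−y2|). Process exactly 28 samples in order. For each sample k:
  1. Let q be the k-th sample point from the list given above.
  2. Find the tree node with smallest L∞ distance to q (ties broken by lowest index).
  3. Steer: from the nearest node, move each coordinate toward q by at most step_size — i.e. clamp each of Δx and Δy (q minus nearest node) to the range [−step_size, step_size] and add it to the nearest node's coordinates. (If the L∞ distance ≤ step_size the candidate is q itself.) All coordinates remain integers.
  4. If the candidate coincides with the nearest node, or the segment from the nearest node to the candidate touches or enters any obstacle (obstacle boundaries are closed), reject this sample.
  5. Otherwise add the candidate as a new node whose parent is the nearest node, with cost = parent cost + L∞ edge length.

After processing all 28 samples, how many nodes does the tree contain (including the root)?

Node count: 28

1. q=(22,17) nearest=0 d=22 new=(6,7) → add node 1 parent=0 cost=6
2. q=(20,11) nearest=1 d=14 new=(12,11) → add node 2 parent=1 cost=12
3. q=(17,19) nearest=2 d=8 new=(17,17) → add node 3 parent=2 cost=18
4. q=(6,0) nearest=0 d=6 new=(6,0) → add node 4 parent=0 cost=6
5. q=(7,13) nearest=2 d=5 new=(7,13) → add node 5 parent=2 cost=17
6. q=(8,27) nearest=3 d=10 new=(11,23) → add node 6 parent=3 cost=24
7. q=(17,17) nearest=3 d=0 → coincident, reject
8. q=(20,13) nearest=3 d=4 new=(20,13) → add node 7 parent=3 cost=22
9. q=(18,22) nearest=3 d=5 new=(18,22) → add node 8 parent=3 cost=23
10. q=(11,25) nearest=6 d=2 new=(11,25) → add node 9 parent=6 cost=26
11. q=(13,28) nearest=9 d=3 new=(13,28) → add node 10 parent=9 cost=29
12. q=(22,10) nearest=7 d=3 new=(22,10) → add node 11 parent=7 cost=25
13. q=(11,10) nearest=2 d=1 new=(11,10) → add node 12 parent=2 cost=13
14. q=(26,22) nearest=8 d=8 new=(24,22) → add node 13 parent=8 cost=29
15. q=(16,0) nearest=1 d=10 new=(12,1) → add node 14 parent=1 cost=12
16. q=(5,4) nearest=1 d=3 new=(5,4) → add node 15 parent=1 cost=9
17. q=(7,31) nearest=9 d=6 new=(7,31) → add node 16 parent=9 cost=32
18. q=(5,23) nearest=6 d=6 new=(5,23) → add node 17 parent=6 cost=30
19. q=(23,4) nearest=11 d=6 new=(23,4) → add node 18 parent=11 cost=31
20. q=(3,28) nearest=16 d=4 new=(3,28) → add node 19 parent=16 cost=36
21. q=(3,15) nearest=5 d=4 new=(3,15) → add node 20 parent=5 cost=21
22. q=(23,11) nearest=11 d=1 new=(23,11) → add node 21 parent=11 cost=26
23. q=(16,0) nearest=14 d=4 new=(16,0) → add node 22 parent=14 cost=16
24. q=(15,29) nearest=10 d=2 new=(15,29) → add node 23 parent=10 cost=31
25. q=(5,24) nearest=17 d=1 new=(5,24) → add node 24 parent=17 cost=31
26. q=(13,31) nearest=23 d=2 new=(13,31) → add node 25 parent=23 cost=33
27. q=(1,23) nearest=17 d=4 new=(1,23) → add node 26 parent=17 cost=34
28. q=(26,3) nearest=18 d=3 new=(26,3) → add node 27 parent=18 cost=34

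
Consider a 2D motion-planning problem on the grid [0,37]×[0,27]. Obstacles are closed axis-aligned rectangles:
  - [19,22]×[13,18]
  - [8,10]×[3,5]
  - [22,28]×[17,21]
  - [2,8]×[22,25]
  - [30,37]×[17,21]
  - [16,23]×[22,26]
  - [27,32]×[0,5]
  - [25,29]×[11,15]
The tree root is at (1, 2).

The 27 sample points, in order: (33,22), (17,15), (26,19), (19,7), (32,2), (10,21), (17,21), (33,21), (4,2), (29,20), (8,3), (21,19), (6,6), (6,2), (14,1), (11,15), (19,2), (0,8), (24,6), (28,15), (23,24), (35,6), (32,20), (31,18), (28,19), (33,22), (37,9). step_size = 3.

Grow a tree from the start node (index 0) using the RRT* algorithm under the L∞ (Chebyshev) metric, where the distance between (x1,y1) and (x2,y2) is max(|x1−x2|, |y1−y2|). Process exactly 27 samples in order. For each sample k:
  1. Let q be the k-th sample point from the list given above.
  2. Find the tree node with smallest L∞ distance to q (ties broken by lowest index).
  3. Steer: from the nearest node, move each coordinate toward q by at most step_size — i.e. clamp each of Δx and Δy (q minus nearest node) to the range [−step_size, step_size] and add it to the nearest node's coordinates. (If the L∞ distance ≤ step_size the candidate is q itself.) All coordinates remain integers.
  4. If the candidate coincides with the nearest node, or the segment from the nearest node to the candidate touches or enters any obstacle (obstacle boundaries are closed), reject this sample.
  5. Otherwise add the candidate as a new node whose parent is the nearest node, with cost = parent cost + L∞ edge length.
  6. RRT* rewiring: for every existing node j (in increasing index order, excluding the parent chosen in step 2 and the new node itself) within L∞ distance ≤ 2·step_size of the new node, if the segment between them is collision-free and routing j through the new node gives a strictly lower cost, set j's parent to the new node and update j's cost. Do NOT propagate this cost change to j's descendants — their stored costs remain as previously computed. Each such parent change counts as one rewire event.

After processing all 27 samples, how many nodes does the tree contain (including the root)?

Node count: 22

1. q=(33,22) nearest=0 d=32 new=(4,5) → add node 1 parent=0 cost=3
2. q=(17,15) nearest=1 d=13 new=(7,8) → add node 2 parent=1 cost=6
3. q=(26,19) nearest=2 d=19 new=(10,11) → add node 3 parent=2 cost=9
4. q=(19,7) nearest=3 d=9 new=(13,8) → add node 4 parent=3 cost=12
5. q=(32,2) nearest=4 d=19 new=(16,5) → add node 5 parent=4 cost=15
6. q=(10,21) nearest=3 d=10 new=(10,14) → add node 6 parent=3 cost=12
7. q=(17,21) nearest=6 d=7 new=(13,17) → add node 7 parent=6 cost=15
8. q=(33,21) nearest=5 d=17 new=(19,8) → add node 8 parent=5 cost=18
9. q=(4,2) nearest=0 d=3 new=(4,2) → add node 9 parent=0 cost=3
10. q=(29,20) nearest=8 d=12 new=(22,11) → add node 10 parent=8 cost=21
11. q=(8,3) nearest=1 d=4 new=(7,3) → add node 11 parent=1 cost=6
12. q=(21,19) nearest=7 d=8 new=(16,19) → add node 12 parent=7 cost=18
13. q=(6,6) nearest=1 d=2 new=(6,6) → add node 13 parent=1 cost=5
14. q=(6,2) nearest=11 d=1 new=(6,2) → add node 14 parent=11 cost=7
15. q=(14,1) nearest=5 d=4 new=(14,2) → add node 15 parent=5 cost=18
16. q=(11,15) nearest=6 d=1 new=(11,15) → add node 16 parent=6 cost=13
17. q=(19,2) nearest=5 d=3 new=(19,2) → add node 17 parent=5 cost=18
18. q=(0,8) nearest=1 d=4 new=(1,8) → add node 18 parent=1 cost=6
19. q=(24,6) nearest=8 d=5 new=(22,6) → add node 19 parent=8 cost=21
20. q=(28,15) nearest=10 d=6 new=(25,14) → blocked by [25,29]×[11,15], reject
21. q=(23,24) nearest=12 d=7 new=(19,22) → blocked by [16,23]×[22,26], reject
22. q=(35,6) nearest=10 d=13 new=(25,8) → add node 20 parent=10 cost=24
23. q=(32,20) nearest=10 d=10 new=(25,14) → blocked by [25,29]×[11,15], reject
24. q=(31,18) nearest=10 d=9 new=(25,14) → blocked by [25,29]×[11,15], reject
25. q=(28,19) nearest=10 d=8 new=(25,14) → blocked by [25,29]×[11,15], reject
26. q=(33,22) nearest=10 d=11 new=(25,14) → blocked by [25,29]×[11,15], reject
27. q=(37,9) nearest=20 d=12 new=(28,9) → add node 21 parent=20 cost=27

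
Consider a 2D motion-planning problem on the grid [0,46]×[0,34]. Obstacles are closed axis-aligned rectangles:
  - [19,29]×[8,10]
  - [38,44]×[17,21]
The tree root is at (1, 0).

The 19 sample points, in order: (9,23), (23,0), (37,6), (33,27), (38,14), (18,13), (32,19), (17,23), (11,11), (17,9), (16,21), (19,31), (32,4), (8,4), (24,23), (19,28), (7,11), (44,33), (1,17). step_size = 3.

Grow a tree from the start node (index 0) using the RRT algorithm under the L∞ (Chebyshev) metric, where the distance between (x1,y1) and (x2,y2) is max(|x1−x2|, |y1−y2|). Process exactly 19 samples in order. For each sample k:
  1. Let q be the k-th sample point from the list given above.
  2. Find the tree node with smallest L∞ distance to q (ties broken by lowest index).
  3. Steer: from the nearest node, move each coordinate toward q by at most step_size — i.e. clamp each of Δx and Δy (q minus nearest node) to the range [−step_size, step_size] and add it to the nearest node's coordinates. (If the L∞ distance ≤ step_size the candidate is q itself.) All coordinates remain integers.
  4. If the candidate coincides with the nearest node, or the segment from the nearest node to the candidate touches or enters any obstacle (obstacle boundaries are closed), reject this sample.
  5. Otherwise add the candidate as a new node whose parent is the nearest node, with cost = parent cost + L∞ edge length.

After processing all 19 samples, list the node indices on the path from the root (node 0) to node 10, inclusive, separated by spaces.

1. q=(9,23) nearest=0 d=23 new=(4,3) → add node 1 parent=0 cost=3
2. q=(23,0) nearest=1 d=19 new=(7,0) → add node 2 parent=1 cost=6
3. q=(37,6) nearest=2 d=30 new=(10,3) → add node 3 parent=2 cost=9
4. q=(33,27) nearest=3 d=24 new=(13,6) → add node 4 parent=3 cost=12
5. q=(38,14) nearest=4 d=25 new=(16,9) → add node 5 parent=4 cost=15
6. q=(18,13) nearest=5 d=4 new=(18,12) → add node 6 parent=5 cost=18
7. q=(32,19) nearest=6 d=14 new=(21,15) → add node 7 parent=6 cost=21
8. q=(17,23) nearest=7 d=8 new=(18,18) → add node 8 parent=7 cost=24
9. q=(11,11) nearest=4 d=5 new=(11,9) → add node 9 parent=4 cost=15
10. q=(17,9) nearest=5 d=1 new=(17,9) → add node 10 parent=5 cost=16
11. q=(16,21) nearest=8 d=3 new=(16,21) → add node 11 parent=8 cost=27
12. q=(19,31) nearest=11 d=10 new=(19,24) → add node 12 parent=11 cost=30
13. q=(32,4) nearest=7 d=11 new=(24,12) → add node 13 parent=7 cost=24
14. q=(8,4) nearest=3 d=2 new=(8,4) → add node 14 parent=3 cost=11
15. q=(24,23) nearest=12 d=5 new=(22,23) → add node 15 parent=12 cost=33
16. q=(19,28) nearest=12 d=4 new=(19,27) → add node 16 parent=12 cost=33
17. q=(7,11) nearest=9 d=4 new=(8,11) → add node 17 parent=9 cost=18
18. q=(44,33) nearest=13 d=21 new=(27,15) → add node 18 parent=13 cost=27
19. q=(1,17) nearest=17 d=7 new=(5,14) → add node 19 parent=17 cost=21

Path: 0 1 2 3 4 5 10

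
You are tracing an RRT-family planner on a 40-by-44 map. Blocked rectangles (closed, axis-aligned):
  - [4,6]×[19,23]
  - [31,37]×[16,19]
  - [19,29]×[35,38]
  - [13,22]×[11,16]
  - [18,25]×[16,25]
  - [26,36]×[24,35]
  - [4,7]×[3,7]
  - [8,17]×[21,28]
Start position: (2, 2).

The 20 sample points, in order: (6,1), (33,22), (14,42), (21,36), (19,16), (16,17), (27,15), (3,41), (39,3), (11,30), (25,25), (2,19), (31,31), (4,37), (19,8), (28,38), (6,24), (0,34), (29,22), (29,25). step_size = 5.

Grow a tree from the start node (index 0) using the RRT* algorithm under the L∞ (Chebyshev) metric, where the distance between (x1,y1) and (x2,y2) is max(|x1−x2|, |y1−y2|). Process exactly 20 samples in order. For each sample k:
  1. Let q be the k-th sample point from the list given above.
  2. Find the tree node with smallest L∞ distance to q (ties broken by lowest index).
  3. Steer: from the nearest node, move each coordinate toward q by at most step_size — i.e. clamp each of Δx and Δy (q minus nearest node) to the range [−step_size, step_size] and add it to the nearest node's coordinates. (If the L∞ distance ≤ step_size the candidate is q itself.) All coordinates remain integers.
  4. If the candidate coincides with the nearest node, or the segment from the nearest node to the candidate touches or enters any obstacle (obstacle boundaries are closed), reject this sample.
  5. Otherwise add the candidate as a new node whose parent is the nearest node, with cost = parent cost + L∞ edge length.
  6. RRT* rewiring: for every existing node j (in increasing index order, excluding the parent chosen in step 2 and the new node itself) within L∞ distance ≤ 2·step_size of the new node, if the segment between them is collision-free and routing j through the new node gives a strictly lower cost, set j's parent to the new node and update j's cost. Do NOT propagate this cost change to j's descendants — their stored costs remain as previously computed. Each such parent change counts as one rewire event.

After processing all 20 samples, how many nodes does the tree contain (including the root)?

Node count: 8

1. q=(6,1) nearest=0 d=4 new=(6,1) → add node 1 parent=0 cost=4
2. q=(33,22) nearest=1 d=27 new=(11,6) → add node 2 parent=1 cost=9
3. q=(14,42) nearest=2 d=36 new=(14,11) → blocked by [13,22]×[11,16], reject
4. q=(21,36) nearest=2 d=30 new=(16,11) → blocked by [13,22]×[11,16], reject
5. q=(19,16) nearest=2 d=10 new=(16,11) → blocked by [13,22]×[11,16], reject
6. q=(16,17) nearest=2 d=11 new=(16,11) → blocked by [13,22]×[11,16], reject
7. q=(27,15) nearest=2 d=16 new=(16,11) → blocked by [13,22]×[11,16], reject
8. q=(3,41) nearest=2 d=35 new=(6,11) → add node 3 parent=2 cost=14
9. q=(39,3) nearest=2 d=28 new=(16,3) → add node 4 parent=2 cost=14
10. q=(11,30) nearest=3 d=19 new=(11,16) → add node 5 parent=3 cost=19
11. q=(25,25) nearest=5 d=14 new=(16,21) → blocked by [8,17]×[21,28], reject
12. q=(2,19) nearest=3 d=8 new=(2,16) → add node 6 parent=3 cost=19
13. q=(31,31) nearest=5 d=20 new=(16,21) → blocked by [8,17]×[21,28], reject
14. q=(4,37) nearest=5 d=21 new=(6,21) → blocked by [4,6]×[19,23], reject
15. q=(19,8) nearest=4 d=5 new=(19,8) → add node 7 parent=4 cost=19
16. q=(28,38) nearest=5 d=22 new=(16,21) → blocked by [8,17]×[21,28], reject
17. q=(6,24) nearest=5 d=8 new=(6,21) → blocked by [4,6]×[19,23], reject
18. q=(0,34) nearest=5 d=18 new=(6,21) → blocked by [4,6]×[19,23], reject
19. q=(29,22) nearest=7 d=14 new=(24,13) → blocked by [13,22]×[11,16], reject
20. q=(29,25) nearest=7 d=17 new=(24,13) → blocked by [13,22]×[11,16], reject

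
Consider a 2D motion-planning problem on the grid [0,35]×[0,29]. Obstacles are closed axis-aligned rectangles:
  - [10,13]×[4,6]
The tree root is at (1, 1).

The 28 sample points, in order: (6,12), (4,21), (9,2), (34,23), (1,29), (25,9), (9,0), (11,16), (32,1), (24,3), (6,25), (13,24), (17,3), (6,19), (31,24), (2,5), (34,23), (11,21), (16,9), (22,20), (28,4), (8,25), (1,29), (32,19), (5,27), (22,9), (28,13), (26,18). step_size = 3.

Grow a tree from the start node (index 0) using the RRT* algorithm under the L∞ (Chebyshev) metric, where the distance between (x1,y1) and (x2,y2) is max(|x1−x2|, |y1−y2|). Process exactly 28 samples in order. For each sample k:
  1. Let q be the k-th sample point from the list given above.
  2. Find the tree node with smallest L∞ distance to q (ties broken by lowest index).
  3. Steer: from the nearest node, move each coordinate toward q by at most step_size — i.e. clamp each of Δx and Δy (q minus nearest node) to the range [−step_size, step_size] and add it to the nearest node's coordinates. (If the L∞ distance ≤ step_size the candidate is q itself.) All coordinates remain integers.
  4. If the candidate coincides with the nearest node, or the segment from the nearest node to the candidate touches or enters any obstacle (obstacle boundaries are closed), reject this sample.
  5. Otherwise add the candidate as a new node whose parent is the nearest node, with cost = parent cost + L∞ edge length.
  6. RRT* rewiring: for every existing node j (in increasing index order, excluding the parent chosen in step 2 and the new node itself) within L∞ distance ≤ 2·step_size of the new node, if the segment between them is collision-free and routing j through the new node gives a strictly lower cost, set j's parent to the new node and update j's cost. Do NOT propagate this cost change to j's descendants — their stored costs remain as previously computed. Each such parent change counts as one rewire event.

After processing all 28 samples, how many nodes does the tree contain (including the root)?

Node count: 27

1. q=(6,12) nearest=0 d=11 new=(4,4) → add node 1 parent=0 cost=3
2. q=(4,21) nearest=1 d=17 new=(4,7) → add node 2 parent=1 cost=6
3. q=(9,2) nearest=1 d=5 new=(7,2) → add node 3 parent=1 cost=6
4. q=(34,23) nearest=3 d=27 new=(10,5) → blocked by [10,13]×[4,6], reject
5. q=(1,29) nearest=2 d=22 new=(1,10) → add node 4 parent=2 cost=9
6. q=(25,9) nearest=3 d=18 new=(10,5) → blocked by [10,13]×[4,6], reject
7. q=(9,0) nearest=3 d=2 new=(9,0) → add node 5 parent=3 cost=8
8. q=(11,16) nearest=2 d=9 new=(7,10) → add node 6 parent=2 cost=9
9. q=(32,1) nearest=5 d=23 new=(12,1) → add node 7 parent=5 cost=11
10. q=(24,3) nearest=7 d=12 new=(15,3) → add node 8 parent=7 cost=14
11. q=(6,25) nearest=4 d=15 new=(4,13) → add node 9 parent=4 cost=12
12. q=(13,24) nearest=9 d=11 new=(7,16) → add node 10 parent=9 cost=15
13. q=(17,3) nearest=8 d=2 new=(17,3) → add node 11 parent=8 cost=16
14. q=(6,19) nearest=10 d=3 new=(6,19) → add node 12 parent=10 cost=18
15. q=(31,24) nearest=8 d=21 new=(18,6) → add node 13 parent=8 cost=17
16. q=(2,5) nearest=1 d=2 new=(2,5) → add node 14 parent=1 cost=5
17. q=(34,23) nearest=13 d=17 new=(21,9) → add node 15 parent=13 cost=20
18. q=(11,21) nearest=10 d=5 new=(10,19) → add node 16 parent=10 cost=18
19. q=(16,9) nearest=13 d=3 new=(16,9) → add node 17 parent=13 cost=20
20. q=(22,20) nearest=15 d=11 new=(22,12) → add node 18 parent=15 cost=23
21. q=(28,4) nearest=15 d=7 new=(24,6) → add node 19 parent=15 cost=23
22. q=(8,25) nearest=12 d=6 new=(8,22) → add node 20 parent=12 cost=21
23. q=(1,29) nearest=20 d=7 new=(5,25) → add node 21 parent=20 cost=24
24. q=(32,19) nearest=18 d=10 new=(25,15) → add node 22 parent=18 cost=26
25. q=(5,27) nearest=21 d=2 new=(5,27) → add node 23 parent=21 cost=26
26. q=(22,9) nearest=15 d=1 new=(22,9) → add node 24 parent=15 cost=21
27. q=(28,13) nearest=22 d=3 new=(28,13) → add node 25 parent=22 cost=29
28. q=(26,18) nearest=22 d=3 new=(26,18) → add node 26 parent=22 cost=29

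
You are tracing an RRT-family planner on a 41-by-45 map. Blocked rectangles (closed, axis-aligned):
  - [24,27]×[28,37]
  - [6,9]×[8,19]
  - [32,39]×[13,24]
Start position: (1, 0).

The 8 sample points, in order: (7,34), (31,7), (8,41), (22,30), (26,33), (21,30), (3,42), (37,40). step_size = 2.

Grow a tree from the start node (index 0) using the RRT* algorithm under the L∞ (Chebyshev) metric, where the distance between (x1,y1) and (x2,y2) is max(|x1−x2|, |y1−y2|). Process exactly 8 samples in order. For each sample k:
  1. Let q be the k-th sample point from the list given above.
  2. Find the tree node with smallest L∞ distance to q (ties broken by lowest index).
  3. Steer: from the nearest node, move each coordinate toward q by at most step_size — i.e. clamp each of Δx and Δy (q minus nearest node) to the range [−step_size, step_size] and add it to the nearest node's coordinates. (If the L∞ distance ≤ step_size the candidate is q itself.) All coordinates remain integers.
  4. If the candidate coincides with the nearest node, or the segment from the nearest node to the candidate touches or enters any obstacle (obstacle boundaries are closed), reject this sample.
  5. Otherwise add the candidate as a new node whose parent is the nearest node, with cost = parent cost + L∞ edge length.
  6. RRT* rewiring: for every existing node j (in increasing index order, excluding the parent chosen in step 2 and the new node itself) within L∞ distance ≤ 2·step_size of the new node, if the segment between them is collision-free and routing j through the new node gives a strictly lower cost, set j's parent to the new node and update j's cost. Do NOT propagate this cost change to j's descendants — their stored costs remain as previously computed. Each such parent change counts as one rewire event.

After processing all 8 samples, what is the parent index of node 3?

1. q=(7,34) nearest=0 d=34 new=(3,2) → add node 1 parent=0 cost=2
2. q=(31,7) nearest=1 d=28 new=(5,4) → add node 2 parent=1 cost=4
3. q=(8,41) nearest=2 d=37 new=(7,6) → add node 3 parent=2 cost=6
4. q=(22,30) nearest=3 d=24 new=(9,8) → blocked by [6,9]×[8,19], reject
5. q=(26,33) nearest=3 d=27 new=(9,8) → blocked by [6,9]×[8,19], reject
6. q=(21,30) nearest=3 d=24 new=(9,8) → blocked by [6,9]×[8,19], reject
7. q=(3,42) nearest=3 d=36 new=(5,8) → add node 4 parent=3 cost=8
8. q=(37,40) nearest=4 d=32 new=(7,10) → blocked by [6,9]×[8,19], reject

Parent of node 3: 2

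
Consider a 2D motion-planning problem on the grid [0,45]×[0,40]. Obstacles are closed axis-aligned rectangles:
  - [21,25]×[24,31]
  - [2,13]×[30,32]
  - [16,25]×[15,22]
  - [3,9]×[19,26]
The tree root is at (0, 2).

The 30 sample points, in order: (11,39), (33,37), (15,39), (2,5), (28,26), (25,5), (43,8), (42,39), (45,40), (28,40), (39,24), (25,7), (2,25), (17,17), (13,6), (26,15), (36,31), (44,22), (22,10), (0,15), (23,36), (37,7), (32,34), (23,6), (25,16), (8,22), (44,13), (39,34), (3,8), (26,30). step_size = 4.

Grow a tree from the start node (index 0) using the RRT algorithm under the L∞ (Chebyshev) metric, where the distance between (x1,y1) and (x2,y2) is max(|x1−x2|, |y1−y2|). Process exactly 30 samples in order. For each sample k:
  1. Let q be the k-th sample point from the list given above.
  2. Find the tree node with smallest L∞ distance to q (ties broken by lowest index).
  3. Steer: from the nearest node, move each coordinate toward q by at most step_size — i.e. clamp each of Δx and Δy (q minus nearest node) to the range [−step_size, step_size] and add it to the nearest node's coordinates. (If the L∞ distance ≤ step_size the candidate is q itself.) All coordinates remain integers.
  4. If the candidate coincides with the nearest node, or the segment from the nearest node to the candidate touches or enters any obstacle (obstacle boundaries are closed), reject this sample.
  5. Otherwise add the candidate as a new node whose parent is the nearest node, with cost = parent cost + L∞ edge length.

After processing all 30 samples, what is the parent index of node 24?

1. q=(11,39) nearest=0 d=37 new=(4,6) → add node 1 parent=0 cost=4
2. q=(33,37) nearest=1 d=31 new=(8,10) → add node 2 parent=1 cost=8
3. q=(15,39) nearest=2 d=29 new=(12,14) → add node 3 parent=2 cost=12
4. q=(2,5) nearest=1 d=2 new=(2,5) → add node 4 parent=1 cost=6
5. q=(28,26) nearest=3 d=16 new=(16,18) → blocked by [16,25]×[15,22], reject
6. q=(25,5) nearest=3 d=13 new=(16,10) → add node 5 parent=3 cost=16
7. q=(43,8) nearest=5 d=27 new=(20,8) → add node 6 parent=5 cost=20
8. q=(42,39) nearest=5 d=29 new=(20,14) → add node 7 parent=5 cost=20
9. q=(45,40) nearest=7 d=26 new=(24,18) → blocked by [16,25]×[15,22], reject
10. q=(28,40) nearest=3 d=26 new=(16,18) → blocked by [16,25]×[15,22], reject
11. q=(39,24) nearest=6 d=19 new=(24,12) → add node 8 parent=6 cost=24
12. q=(25,7) nearest=6 d=5 new=(24,7) → add node 9 parent=6 cost=24
13. q=(2,25) nearest=3 d=11 new=(8,18) → add node 10 parent=3 cost=16
14. q=(17,17) nearest=7 d=3 new=(17,17) → blocked by [16,25]×[15,22], reject
15. q=(13,6) nearest=5 d=4 new=(13,6) → add node 11 parent=5 cost=20
16. q=(26,15) nearest=8 d=3 new=(26,15) → add node 12 parent=8 cost=27
17. q=(36,31) nearest=12 d=16 new=(30,19) → add node 13 parent=12 cost=31
18. q=(44,22) nearest=13 d=14 new=(34,22) → add node 14 parent=13 cost=35
19. q=(22,10) nearest=6 d=2 new=(22,10) → add node 15 parent=6 cost=22
20. q=(0,15) nearest=2 d=8 new=(4,14) → add node 16 parent=2 cost=12
21. q=(23,36) nearest=14 d=14 new=(30,26) → add node 17 parent=14 cost=39
22. q=(37,7) nearest=12 d=11 new=(30,11) → add node 18 parent=12 cost=31
23. q=(32,34) nearest=17 d=8 new=(32,30) → add node 19 parent=17 cost=43
24. q=(23,6) nearest=9 d=1 new=(23,6) → add node 20 parent=9 cost=25
25. q=(25,16) nearest=12 d=1 new=(25,16) → blocked by [16,25]×[15,22], reject
26. q=(8,22) nearest=10 d=4 new=(8,22) → blocked by [3,9]×[19,26], reject
27. q=(44,13) nearest=14 d=10 new=(38,18) → add node 21 parent=14 cost=39
28. q=(39,34) nearest=19 d=7 new=(36,34) → add node 22 parent=19 cost=47
29. q=(3,8) nearest=1 d=2 new=(3,8) → add node 23 parent=1 cost=6
30. q=(26,30) nearest=17 d=4 new=(26,30) → add node 24 parent=17 cost=43

Parent of node 24: 17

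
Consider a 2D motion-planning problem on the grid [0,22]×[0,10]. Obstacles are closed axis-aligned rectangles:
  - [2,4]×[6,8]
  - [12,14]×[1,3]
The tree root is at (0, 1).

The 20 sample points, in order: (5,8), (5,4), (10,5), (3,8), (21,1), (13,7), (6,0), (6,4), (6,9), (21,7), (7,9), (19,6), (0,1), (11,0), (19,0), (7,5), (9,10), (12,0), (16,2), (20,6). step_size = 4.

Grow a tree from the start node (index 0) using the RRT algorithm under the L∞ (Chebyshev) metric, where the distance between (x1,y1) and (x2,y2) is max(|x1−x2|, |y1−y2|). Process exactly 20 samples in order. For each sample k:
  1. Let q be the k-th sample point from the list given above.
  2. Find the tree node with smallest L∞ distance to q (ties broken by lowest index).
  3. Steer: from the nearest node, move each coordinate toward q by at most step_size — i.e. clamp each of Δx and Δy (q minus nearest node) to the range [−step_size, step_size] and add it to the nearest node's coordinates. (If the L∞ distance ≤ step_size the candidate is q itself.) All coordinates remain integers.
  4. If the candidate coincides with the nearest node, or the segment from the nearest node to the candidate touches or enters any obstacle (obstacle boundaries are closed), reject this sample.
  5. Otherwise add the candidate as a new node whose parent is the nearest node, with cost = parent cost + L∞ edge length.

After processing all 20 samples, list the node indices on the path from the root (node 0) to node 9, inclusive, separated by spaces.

Path: 0 1 7 9

1. q=(5,8) nearest=0 d=7 new=(4,5) → add node 1 parent=0 cost=4
2. q=(5,4) nearest=1 d=1 new=(5,4) → add node 2 parent=1 cost=5
3. q=(10,5) nearest=2 d=5 new=(9,5) → add node 3 parent=2 cost=9
4. q=(3,8) nearest=1 d=3 new=(3,8) → blocked by [2,4]×[6,8], reject
5. q=(21,1) nearest=3 d=12 new=(13,1) → blocked by [12,14]×[1,3], reject
6. q=(13,7) nearest=3 d=4 new=(13,7) → add node 4 parent=3 cost=13
7. q=(6,0) nearest=2 d=4 new=(6,0) → add node 5 parent=2 cost=9
8. q=(6,4) nearest=2 d=1 new=(6,4) → add node 6 parent=2 cost=6
9. q=(6,9) nearest=1 d=4 new=(6,9) → add node 7 parent=1 cost=8
10. q=(21,7) nearest=4 d=8 new=(17,7) → add node 8 parent=4 cost=17
11. q=(7,9) nearest=7 d=1 new=(7,9) → add node 9 parent=7 cost=9
12. q=(19,6) nearest=8 d=2 new=(19,6) → add node 10 parent=8 cost=19
13. q=(0,1) nearest=0 d=0 → coincident, reject
14. q=(11,0) nearest=3 d=5 new=(11,1) → add node 11 parent=3 cost=13
15. q=(19,0) nearest=10 d=6 new=(19,2) → add node 12 parent=10 cost=23
16. q=(7,5) nearest=6 d=1 new=(7,5) → add node 13 parent=6 cost=7
17. q=(9,10) nearest=9 d=2 new=(9,10) → add node 14 parent=9 cost=11
18. q=(12,0) nearest=11 d=1 new=(12,0) → add node 15 parent=11 cost=14
19. q=(16,2) nearest=12 d=3 new=(16,2) → add node 16 parent=12 cost=26
20. q=(20,6) nearest=10 d=1 new=(20,6) → add node 17 parent=10 cost=20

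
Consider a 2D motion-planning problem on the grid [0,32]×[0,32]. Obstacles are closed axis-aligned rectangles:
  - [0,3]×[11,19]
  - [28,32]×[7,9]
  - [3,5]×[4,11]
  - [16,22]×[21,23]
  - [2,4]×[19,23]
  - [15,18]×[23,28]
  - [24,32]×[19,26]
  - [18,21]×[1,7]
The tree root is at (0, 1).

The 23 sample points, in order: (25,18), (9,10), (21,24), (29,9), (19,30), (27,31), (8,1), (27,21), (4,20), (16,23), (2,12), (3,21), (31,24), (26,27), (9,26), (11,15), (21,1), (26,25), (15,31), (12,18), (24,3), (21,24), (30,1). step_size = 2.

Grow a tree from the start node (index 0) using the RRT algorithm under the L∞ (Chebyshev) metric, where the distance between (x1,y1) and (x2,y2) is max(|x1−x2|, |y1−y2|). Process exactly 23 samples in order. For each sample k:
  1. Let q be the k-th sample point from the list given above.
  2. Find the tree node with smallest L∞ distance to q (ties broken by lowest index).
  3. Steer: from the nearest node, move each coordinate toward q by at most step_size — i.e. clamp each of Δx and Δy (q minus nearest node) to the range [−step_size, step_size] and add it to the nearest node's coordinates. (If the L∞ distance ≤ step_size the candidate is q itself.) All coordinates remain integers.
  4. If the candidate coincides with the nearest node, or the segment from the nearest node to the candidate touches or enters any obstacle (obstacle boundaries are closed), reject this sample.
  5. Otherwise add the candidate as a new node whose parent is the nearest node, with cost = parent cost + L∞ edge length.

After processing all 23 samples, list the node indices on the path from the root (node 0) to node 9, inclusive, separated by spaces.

1. q=(25,18) nearest=0 d=25 new=(2,3) → add node 1 parent=0 cost=2
2. q=(9,10) nearest=1 d=7 new=(4,5) → blocked by [3,5]×[4,11], reject
3. q=(21,24) nearest=1 d=21 new=(4,5) → blocked by [3,5]×[4,11], reject
4. q=(29,9) nearest=1 d=27 new=(4,5) → blocked by [3,5]×[4,11], reject
5. q=(19,30) nearest=1 d=27 new=(4,5) → blocked by [3,5]×[4,11], reject
6. q=(27,31) nearest=1 d=28 new=(4,5) → blocked by [3,5]×[4,11], reject
7. q=(8,1) nearest=1 d=6 new=(4,1) → add node 2 parent=1 cost=4
8. q=(27,21) nearest=2 d=23 new=(6,3) → add node 3 parent=2 cost=6
9. q=(4,20) nearest=1 d=17 new=(4,5) → blocked by [3,5]×[4,11], reject
10. q=(16,23) nearest=1 d=20 new=(4,5) → blocked by [3,5]×[4,11], reject
11. q=(2,12) nearest=1 d=9 new=(2,5) → add node 4 parent=1 cost=4
12. q=(3,21) nearest=4 d=16 new=(3,7) → blocked by [3,5]×[4,11], reject
13. q=(31,24) nearest=3 d=25 new=(8,5) → add node 5 parent=3 cost=8
14. q=(26,27) nearest=5 d=22 new=(10,7) → add node 6 parent=5 cost=10
15. q=(9,26) nearest=6 d=19 new=(9,9) → add node 7 parent=6 cost=12
16. q=(11,15) nearest=7 d=6 new=(11,11) → add node 8 parent=7 cost=14
17. q=(21,1) nearest=8 d=10 new=(13,9) → add node 9 parent=8 cost=16
18. q=(26,25) nearest=8 d=15 new=(13,13) → add node 10 parent=8 cost=16
19. q=(15,31) nearest=10 d=18 new=(15,15) → add node 11 parent=10 cost=18
20. q=(12,18) nearest=11 d=3 new=(13,17) → add node 12 parent=11 cost=20
21. q=(24,3) nearest=9 d=11 new=(15,7) → add node 13 parent=9 cost=18
22. q=(21,24) nearest=12 d=8 new=(15,19) → add node 14 parent=12 cost=22
23. q=(30,1) nearest=11 d=15 new=(17,13) → add node 15 parent=11 cost=20

Path: 0 1 2 3 5 6 7 8 9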